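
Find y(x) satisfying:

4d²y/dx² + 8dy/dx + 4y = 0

Characteristic equation: 4r² + 8r + 4 = 0
Divide by 4: r² + 2r + 1 = 0
Factored: (r + 1)² = 0
Repeated root: r = -1
General solution: y = (C₁ + C₂x)e^(-x)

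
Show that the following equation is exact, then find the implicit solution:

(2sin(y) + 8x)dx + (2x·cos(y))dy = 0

Verify exactness: ∂M/∂y = ∂N/∂x ✓
Find F(x,y) such that ∂F/∂x = M, ∂F/∂y = N
Solution: 2x·sin(y) + 4x² = C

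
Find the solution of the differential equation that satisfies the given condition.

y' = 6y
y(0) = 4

General solution: y = Ce^(6x)
Applying IC y(0) = 4:
Particular solution: y = 4e^(6x)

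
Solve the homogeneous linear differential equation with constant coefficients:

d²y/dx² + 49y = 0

Characteristic equation: r² + 49 = 0
Roots: r = ±7i (complex conjugates)
General solution: y = C₁cos(7x) + C₂sin(7x)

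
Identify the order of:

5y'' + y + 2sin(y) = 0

The order is 2 (highest derivative is of order 2).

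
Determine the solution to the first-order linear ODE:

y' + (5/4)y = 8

Using integrating factor method:

General solution: y = 32/5 + Ce^(-5x/4)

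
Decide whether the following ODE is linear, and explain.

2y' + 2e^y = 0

Nonlinear (e^y is nonlinear in y)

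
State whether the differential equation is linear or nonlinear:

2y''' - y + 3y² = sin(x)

Nonlinear (y² term)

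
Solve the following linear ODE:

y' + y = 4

Using integrating factor method:

General solution: y = 4 + Ce^(-x)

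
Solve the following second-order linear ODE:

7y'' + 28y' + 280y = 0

Characteristic equation: 7r² + 28r + 280 = 0
Divide by 7: r² + 4r + 40 = 0
Roots: r = -2 ± 6i (complex conjugates)
General solution: y = e^(-2x)(C₁cos(6x) + C₂sin(6x))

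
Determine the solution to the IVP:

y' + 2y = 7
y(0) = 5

General solution: y = 7/2 + Ce^(-2x)
Applying y(0) = 5: C = 5 - 7/2 = 3/2
Particular solution: y = 7/2 + (3/2)e^(-2x)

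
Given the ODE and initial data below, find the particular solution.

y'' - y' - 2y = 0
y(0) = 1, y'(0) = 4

General solution: y = C₁e^(2x) + C₂e^(-x)
Applying ICs: C₁ = 5/3, C₂ = -2/3
Particular solution: y = (5/3)e^(2x) - (2/3)e^(-x)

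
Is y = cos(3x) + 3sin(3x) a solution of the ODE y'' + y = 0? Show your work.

Verification:
y'' = -9cos(3x) - 27sin(3x)
y'' + y ≠ 0 (frequency mismatch: got 9 instead of 1)

No, it is not a solution.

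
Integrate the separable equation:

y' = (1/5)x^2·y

Separating variables and integrating:
ln|y| = x^3/15 + C

General solution: y = Ce^(x^3/15)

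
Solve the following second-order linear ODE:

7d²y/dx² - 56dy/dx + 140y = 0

Characteristic equation: 7r² - 56r + 140 = 0
Divide by 7: r² - 8r + 20 = 0
Roots: r = 4 ± 2i (complex conjugates)
General solution: y = e^(4x)(C₁cos(2x) + C₂sin(2x))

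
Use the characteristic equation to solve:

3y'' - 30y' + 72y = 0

Characteristic equation: 3r² - 30r + 72 = 0
Divide by 3: r² - 10r + 24 = 0
Roots: r = 6, 4 (distinct real)
General solution: y = C₁e^(6x) + C₂e^(4x)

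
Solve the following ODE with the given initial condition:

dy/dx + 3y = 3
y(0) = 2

General solution: y = 1 + Ce^(-3x)
Applying y(0) = 2: C = 2 - 1 = 1
Particular solution: y = 1 + e^(-3x)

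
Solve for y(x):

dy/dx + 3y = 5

Using integrating factor method:

General solution: y = 5/3 + Ce^(-3x)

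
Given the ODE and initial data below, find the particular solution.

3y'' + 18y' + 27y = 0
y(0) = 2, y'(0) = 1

General solution: y = (C₁ + C₂x)e^(-3x)
Repeated root r = -3
Applying ICs: C₁ = 2, C₂ = 7
Particular solution: y = (2 + 7x)e^(-3x)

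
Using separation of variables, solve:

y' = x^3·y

Separating variables and integrating:
ln|y| = x^4/4 + C

General solution: y = Ce^(x^4/4)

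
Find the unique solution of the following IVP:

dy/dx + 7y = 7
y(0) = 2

General solution: y = 1 + Ce^(-7x)
Applying y(0) = 2: C = 2 - 1 = 1
Particular solution: y = 1 + e^(-7x)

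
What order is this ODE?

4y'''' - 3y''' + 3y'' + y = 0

The order is 4 (highest derivative is of order 4).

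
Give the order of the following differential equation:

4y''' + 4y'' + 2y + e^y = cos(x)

The order is 3 (highest derivative is of order 3).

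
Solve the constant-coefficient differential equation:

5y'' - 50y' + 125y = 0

Characteristic equation: 5r² - 50r + 125 = 0
Divide by 5: r² - 10r + 25 = 0
Factored: (r - 5)² = 0
Repeated root: r = 5
General solution: y = (C₁ + C₂x)e^(5x)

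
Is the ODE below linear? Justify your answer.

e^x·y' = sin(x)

Yes. Linear (y and its derivatives appear to the first power only, no products of y terms)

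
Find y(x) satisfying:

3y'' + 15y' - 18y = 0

Characteristic equation: 3r² + 15r - 18 = 0
Divide by 3: r² + 5r - 6 = 0
Roots: r = 1, -6 (distinct real)
General solution: y = C₁e^x + C₂e^(-6x)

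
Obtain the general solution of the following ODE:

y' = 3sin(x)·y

Separating variables and integrating:
ln|y| = -3cos(x) + C

General solution: y = Ce^(-3cos(x))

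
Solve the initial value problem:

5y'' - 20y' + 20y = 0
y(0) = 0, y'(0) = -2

General solution: y = (C₁ + C₂x)e^(2x)
Repeated root r = 2
Applying ICs: C₁ = 0, C₂ = -2
Particular solution: y = -2xe^(2x)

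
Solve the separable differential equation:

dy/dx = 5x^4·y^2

Separating variables and integrating:
-1/y = x^5 + C

General solution: y^-1 = -x^5 + C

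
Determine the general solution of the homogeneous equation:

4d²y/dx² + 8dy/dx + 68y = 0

Characteristic equation: 4r² + 8r + 68 = 0
Divide by 4: r² + 2r + 17 = 0
Roots: r = -1 ± 4i (complex conjugates)
General solution: y = e^(-x)(C₁cos(4x) + C₂sin(4x))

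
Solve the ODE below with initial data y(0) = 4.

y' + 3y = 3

General solution: y = 1 + Ce^(-3x)
Applying y(0) = 4: C = 4 - 1 = 3
Particular solution: y = 1 + 3e^(-3x)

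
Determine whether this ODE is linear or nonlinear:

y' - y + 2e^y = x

Nonlinear (e^y is nonlinear in y)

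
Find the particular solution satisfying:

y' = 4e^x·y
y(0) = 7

General solution: y = Ce^(4e^x)
Applying IC y(0) = 7:
Particular solution: y = 7e^(4(e^x - 1))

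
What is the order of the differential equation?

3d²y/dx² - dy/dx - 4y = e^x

The order is 2 (highest derivative is of order 2).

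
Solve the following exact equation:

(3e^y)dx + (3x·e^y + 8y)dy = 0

Verify exactness: ∂M/∂y = ∂N/∂x ✓
Find F(x,y) such that ∂F/∂x = M, ∂F/∂y = N
Solution: 3x·e^y + 4y² = C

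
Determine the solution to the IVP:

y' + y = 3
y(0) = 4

General solution: y = 3 + Ce^(-x)
Applying y(0) = 4: C = 4 - 3 = 1
Particular solution: y = 3 + e^(-x)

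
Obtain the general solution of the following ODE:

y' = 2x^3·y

Separating variables and integrating:
ln|y| = x^4/2 + C

General solution: y = Ce^(x^4/2)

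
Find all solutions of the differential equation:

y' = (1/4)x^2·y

Separating variables and integrating:
ln|y| = x^3/12 + C

General solution: y = Ce^(x^3/12)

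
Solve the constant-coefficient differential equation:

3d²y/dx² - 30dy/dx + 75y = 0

Characteristic equation: 3r² - 30r + 75 = 0
Divide by 3: r² - 10r + 25 = 0
Factored: (r - 5)² = 0
Repeated root: r = 5
General solution: y = (C₁ + C₂x)e^(5x)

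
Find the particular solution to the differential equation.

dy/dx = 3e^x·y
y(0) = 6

General solution: y = Ce^(3e^x)
Applying IC y(0) = 6:
Particular solution: y = 6e^(3(e^x - 1))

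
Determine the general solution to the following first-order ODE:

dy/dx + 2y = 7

Using integrating factor method:

General solution: y = 7/2 + Ce^(-2x)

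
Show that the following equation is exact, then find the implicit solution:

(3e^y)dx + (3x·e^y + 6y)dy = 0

Verify exactness: ∂M/∂y = ∂N/∂x ✓
Find F(x,y) such that ∂F/∂x = M, ∂F/∂y = N
Solution: 3x·e^y + 3y² = C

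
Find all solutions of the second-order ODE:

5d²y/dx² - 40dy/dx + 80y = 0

Characteristic equation: 5r² - 40r + 80 = 0
Divide by 5: r² - 8r + 16 = 0
Factored: (r - 4)² = 0
Repeated root: r = 4
General solution: y = (C₁ + C₂x)e^(4x)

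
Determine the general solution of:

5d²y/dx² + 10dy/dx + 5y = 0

Characteristic equation: 5r² + 10r + 5 = 0
Divide by 5: r² + 2r + 1 = 0
Factored: (r + 1)² = 0
Repeated root: r = -1
General solution: y = (C₁ + C₂x)e^(-x)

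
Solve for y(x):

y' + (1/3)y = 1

Using integrating factor method:

General solution: y = 3 + Ce^(-x/3)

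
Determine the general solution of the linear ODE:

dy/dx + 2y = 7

Using integrating factor method:

General solution: y = 7/2 + Ce^(-2x)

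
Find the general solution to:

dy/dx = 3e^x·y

Separating variables and integrating:
ln|y| = 3e^x + C

General solution: y = Ce^(3e^x)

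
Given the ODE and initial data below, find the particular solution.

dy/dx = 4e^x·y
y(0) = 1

General solution: y = Ce^(4e^x)
Applying IC y(0) = 1:
Particular solution: y = e^(4(e^x - 1))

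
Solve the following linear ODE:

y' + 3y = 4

Using integrating factor method:

General solution: y = 4/3 + Ce^(-3x)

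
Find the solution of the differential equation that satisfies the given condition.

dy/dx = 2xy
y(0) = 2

General solution: y = Ce^(x²)
Applying IC y(0) = 2:
Particular solution: y = 2e^(x²)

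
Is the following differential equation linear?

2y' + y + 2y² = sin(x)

No. Nonlinear (y² term)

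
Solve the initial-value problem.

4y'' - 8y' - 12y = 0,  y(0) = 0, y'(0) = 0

General solution: y = C₁e^(3x) + C₂e^(-x)
Applying ICs: C₁ = 0, C₂ = 0
Particular solution: y = 0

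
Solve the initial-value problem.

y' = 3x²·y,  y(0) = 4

General solution: y = Ce^(x³)
Applying IC y(0) = 4:
Particular solution: y = 4e^(x³)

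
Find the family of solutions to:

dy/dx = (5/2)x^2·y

Separating variables and integrating:
ln|y| = 5x^3/6 + C

General solution: y = Ce^(5x^3/6)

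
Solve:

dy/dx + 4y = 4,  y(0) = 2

General solution: y = 1 + Ce^(-4x)
Applying y(0) = 2: C = 2 - 1 = 1
Particular solution: y = 1 + e^(-4x)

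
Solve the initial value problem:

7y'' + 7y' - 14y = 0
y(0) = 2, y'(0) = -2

General solution: y = C₁e^x + C₂e^(-2x)
Applying ICs: C₁ = 2/3, C₂ = 4/3
Particular solution: y = (2/3)e^x + (4/3)e^(-2x)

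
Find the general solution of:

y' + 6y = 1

Using integrating factor method:

General solution: y = 1/6 + Ce^(-6x)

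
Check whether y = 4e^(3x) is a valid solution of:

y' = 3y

Verification:
y = 4e^(3x)
y' = 12e^(3x)
3y = 12e^(3x)
y' = 3y ✓

Yes, it is a solution.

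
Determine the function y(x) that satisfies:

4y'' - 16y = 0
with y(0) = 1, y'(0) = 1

General solution: y = C₁e^(2x) + C₂e^(-2x)
Applying ICs: C₁ = 3/4, C₂ = 1/4
Particular solution: y = (3/4)e^(2x) + (1/4)e^(-2x)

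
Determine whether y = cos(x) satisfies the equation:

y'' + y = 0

Verification:
y'' = -cos(x)
y'' + y = 0 ✓

Yes, it is a solution.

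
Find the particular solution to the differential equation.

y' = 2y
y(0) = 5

General solution: y = Ce^(2x)
Applying IC y(0) = 5:
Particular solution: y = 5e^(2x)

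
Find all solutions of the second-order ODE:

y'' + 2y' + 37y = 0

Characteristic equation: r² + 2r + 37 = 0
Roots: r = -1 ± 6i (complex conjugates)
General solution: y = e^(-x)(C₁cos(6x) + C₂sin(6x))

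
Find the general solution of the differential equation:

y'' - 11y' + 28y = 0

Characteristic equation: r² - 11r + 28 = 0
Roots: r = 4, 7 (distinct real)
General solution: y = C₁e^(4x) + C₂e^(7x)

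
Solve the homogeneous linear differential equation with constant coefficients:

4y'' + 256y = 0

Characteristic equation: 4r² + 256 = 0
Divide by 4: r² + 64 = 0
Roots: r = ±8i (complex conjugates)
General solution: y = C₁cos(8x) + C₂sin(8x)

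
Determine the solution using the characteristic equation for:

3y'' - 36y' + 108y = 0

Characteristic equation: 3r² - 36r + 108 = 0
Divide by 3: r² - 12r + 36 = 0
Factored: (r - 6)² = 0
Repeated root: r = 6
General solution: y = (C₁ + C₂x)e^(6x)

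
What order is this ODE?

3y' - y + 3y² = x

The order is 1 (highest derivative is of order 1).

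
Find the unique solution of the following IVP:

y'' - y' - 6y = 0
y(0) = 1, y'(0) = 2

General solution: y = C₁e^(3x) + C₂e^(-2x)
Applying ICs: C₁ = 4/5, C₂ = 1/5
Particular solution: y = (4/5)e^(3x) + (1/5)e^(-2x)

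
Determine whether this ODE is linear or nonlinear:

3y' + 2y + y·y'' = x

Nonlinear (y·y'' term)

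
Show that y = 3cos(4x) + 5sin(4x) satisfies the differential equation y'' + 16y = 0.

Verification:
y'' = -48cos(4x) - 80sin(4x)
y'' + 16y = 0 ✓

Yes, it is a solution.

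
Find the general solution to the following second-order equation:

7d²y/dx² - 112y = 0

Characteristic equation: 7r² - 112 = 0
Divide by 7: r² - 16 = 0
Roots: r = 4, -4 (distinct real)
General solution: y = C₁e^(4x) + C₂e^(-4x)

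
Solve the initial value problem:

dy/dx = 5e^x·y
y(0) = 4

General solution: y = Ce^(5e^x)
Applying IC y(0) = 4:
Particular solution: y = 4e^(5(e^x - 1))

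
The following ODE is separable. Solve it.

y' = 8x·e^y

Separating variables and integrating:
-e^(-y) = 4x² + C

General solution: y = -ln(C - 4x²)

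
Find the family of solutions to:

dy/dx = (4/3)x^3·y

Separating variables and integrating:
ln|y| = x^4/3 + C

General solution: y = Ce^(x^4/3)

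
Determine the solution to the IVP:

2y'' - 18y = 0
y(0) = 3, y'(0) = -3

General solution: y = C₁e^(3x) + C₂e^(-3x)
Applying ICs: C₁ = 1, C₂ = 2
Particular solution: y = e^(3x) + 2e^(-3x)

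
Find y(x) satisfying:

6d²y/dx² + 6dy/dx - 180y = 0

Characteristic equation: 6r² + 6r - 180 = 0
Divide by 6: r² + r - 30 = 0
Roots: r = 5, -6 (distinct real)
General solution: y = C₁e^(5x) + C₂e^(-6x)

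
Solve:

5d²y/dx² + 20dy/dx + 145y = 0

Characteristic equation: 5r² + 20r + 145 = 0
Divide by 5: r² + 4r + 29 = 0
Roots: r = -2 ± 5i (complex conjugates)
General solution: y = e^(-2x)(C₁cos(5x) + C₂sin(5x))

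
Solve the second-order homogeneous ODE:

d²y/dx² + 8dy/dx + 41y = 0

Characteristic equation: r² + 8r + 41 = 0
Roots: r = -4 ± 5i (complex conjugates)
General solution: y = e^(-4x)(C₁cos(5x) + C₂sin(5x))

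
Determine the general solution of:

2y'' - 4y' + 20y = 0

Characteristic equation: 2r² - 4r + 20 = 0
Divide by 2: r² - 2r + 10 = 0
Roots: r = 1 ± 3i (complex conjugates)
General solution: y = e^x(C₁cos(3x) + C₂sin(3x))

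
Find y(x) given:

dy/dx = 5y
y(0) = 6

General solution: y = Ce^(5x)
Applying IC y(0) = 6:
Particular solution: y = 6e^(5x)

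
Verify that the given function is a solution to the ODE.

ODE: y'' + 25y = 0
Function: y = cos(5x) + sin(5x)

Verification:
y'' = -25cos(5x) - 25sin(5x)
y'' + 25y = 0 ✓

Yes, it is a solution.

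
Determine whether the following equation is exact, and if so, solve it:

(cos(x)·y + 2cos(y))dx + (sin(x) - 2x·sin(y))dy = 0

Verify exactness: ∂M/∂y = ∂N/∂x ✓
Find F(x,y) such that ∂F/∂x = M, ∂F/∂y = N
Solution: sin(x)·y + 2x·cos(y) = C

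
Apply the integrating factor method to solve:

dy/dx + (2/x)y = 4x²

Using integrating factor method:

General solution: y = (4/5)x^3 + Cx^(-2)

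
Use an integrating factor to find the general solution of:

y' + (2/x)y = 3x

Using integrating factor method:

General solution: y = (3/4)x^2 + Cx^(-2)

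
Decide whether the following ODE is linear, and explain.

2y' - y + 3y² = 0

Nonlinear (y² term)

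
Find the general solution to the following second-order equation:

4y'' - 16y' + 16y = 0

Characteristic equation: 4r² - 16r + 16 = 0
Divide by 4: r² - 4r + 4 = 0
Factored: (r - 2)² = 0
Repeated root: r = 2
General solution: y = (C₁ + C₂x)e^(2x)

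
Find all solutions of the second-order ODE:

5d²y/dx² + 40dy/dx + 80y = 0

Characteristic equation: 5r² + 40r + 80 = 0
Divide by 5: r² + 8r + 16 = 0
Factored: (r + 4)² = 0
Repeated root: r = -4
General solution: y = (C₁ + C₂x)e^(-4x)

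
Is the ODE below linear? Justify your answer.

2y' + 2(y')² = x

No. Nonlinear ((y')² term)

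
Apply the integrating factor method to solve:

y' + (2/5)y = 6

Using integrating factor method:

General solution: y = 15 + Ce^(-2x/5)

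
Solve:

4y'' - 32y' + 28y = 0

Characteristic equation: 4r² - 32r + 28 = 0
Divide by 4: r² - 8r + 7 = 0
Roots: r = 1, 7 (distinct real)
General solution: y = C₁e^x + C₂e^(7x)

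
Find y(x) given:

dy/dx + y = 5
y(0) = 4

General solution: y = 5 + Ce^(-x)
Applying y(0) = 4: C = 4 - 5 = -1
Particular solution: y = 5 - e^(-x)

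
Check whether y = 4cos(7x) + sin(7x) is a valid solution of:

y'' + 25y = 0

Verification:
y'' = -196cos(7x) - 49sin(7x)
y'' + 25y ≠ 0 (frequency mismatch: got 49 instead of 25)

No, it is not a solution.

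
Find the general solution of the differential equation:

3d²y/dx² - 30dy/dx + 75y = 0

Characteristic equation: 3r² - 30r + 75 = 0
Divide by 3: r² - 10r + 25 = 0
Factored: (r - 5)² = 0
Repeated root: r = 5
General solution: y = (C₁ + C₂x)e^(5x)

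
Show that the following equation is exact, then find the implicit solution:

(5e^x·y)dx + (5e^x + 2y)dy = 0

Verify exactness: ∂M/∂y = ∂N/∂x ✓
Find F(x,y) such that ∂F/∂x = M, ∂F/∂y = N
Solution: 5e^x·y + y² = C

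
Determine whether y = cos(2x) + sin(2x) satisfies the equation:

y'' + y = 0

Verification:
y'' = -4cos(2x) - 4sin(2x)
y'' + y ≠ 0 (frequency mismatch: got 4 instead of 1)

No, it is not a solution.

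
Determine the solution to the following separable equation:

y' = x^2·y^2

Separating variables and integrating:
-1/y = x^3/3 + C

General solution: y^-1 = (-1/3)x^3 + C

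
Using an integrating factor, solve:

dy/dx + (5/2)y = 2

Using integrating factor method:

General solution: y = 4/5 + Ce^(-5x/2)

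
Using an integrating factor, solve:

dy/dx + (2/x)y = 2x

Using integrating factor method:

General solution: y = (1/2)x^2 + Cx^(-2)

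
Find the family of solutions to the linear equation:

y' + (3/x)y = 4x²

Using integrating factor method:

General solution: y = (2/3)x^3 + Cx^(-3)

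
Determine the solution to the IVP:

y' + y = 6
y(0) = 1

General solution: y = 6 + Ce^(-x)
Applying y(0) = 1: C = 1 - 6 = -5
Particular solution: y = 6 - 5e^(-x)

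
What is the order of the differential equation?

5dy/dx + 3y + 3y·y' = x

The order is 1 (highest derivative is of order 1).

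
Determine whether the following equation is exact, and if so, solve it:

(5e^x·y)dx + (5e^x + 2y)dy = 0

Verify exactness: ∂M/∂y = ∂N/∂x ✓
Find F(x,y) such that ∂F/∂x = M, ∂F/∂y = N
Solution: 5e^x·y + y² = C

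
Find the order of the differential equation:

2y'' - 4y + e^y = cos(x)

The order is 2 (highest derivative is of order 2).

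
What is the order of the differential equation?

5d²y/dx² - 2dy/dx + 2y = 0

The order is 2 (highest derivative is of order 2).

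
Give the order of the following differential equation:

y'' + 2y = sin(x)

The order is 2 (highest derivative is of order 2).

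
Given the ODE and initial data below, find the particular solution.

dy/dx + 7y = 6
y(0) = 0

General solution: y = 6/7 + Ce^(-7x)
Applying y(0) = 0: C = 0 - 6/7 = -6/7
Particular solution: y = 6/7 - (6/7)e^(-7x)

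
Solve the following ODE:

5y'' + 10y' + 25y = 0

Characteristic equation: 5r² + 10r + 25 = 0
Divide by 5: r² + 2r + 5 = 0
Roots: r = -1 ± 2i (complex conjugates)
General solution: y = e^(-x)(C₁cos(2x) + C₂sin(2x))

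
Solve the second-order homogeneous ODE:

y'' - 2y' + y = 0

Characteristic equation: r² - 2r + 1 = 0
Factored: (r - 1)² = 0
Repeated root: r = 1
General solution: y = (C₁ + C₂x)e^x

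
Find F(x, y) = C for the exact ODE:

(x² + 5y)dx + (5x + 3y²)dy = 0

Verify exactness: ∂M/∂y = ∂N/∂x ✓
Find F(x,y) such that ∂F/∂x = M, ∂F/∂y = N
Solution: x³/3 + 5xy + y³ = C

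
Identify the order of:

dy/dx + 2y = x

The order is 1 (highest derivative is of order 1).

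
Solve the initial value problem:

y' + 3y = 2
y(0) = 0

General solution: y = 2/3 + Ce^(-3x)
Applying y(0) = 0: C = 0 - 2/3 = -2/3
Particular solution: y = 2/3 - (2/3)e^(-3x)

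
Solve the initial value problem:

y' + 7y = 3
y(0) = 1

General solution: y = 3/7 + Ce^(-7x)
Applying y(0) = 1: C = 1 - 3/7 = 4/7
Particular solution: y = 3/7 + (4/7)e^(-7x)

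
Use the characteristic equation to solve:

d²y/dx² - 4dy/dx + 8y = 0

Characteristic equation: r² - 4r + 8 = 0
Roots: r = 2 ± 2i (complex conjugates)
General solution: y = e^(2x)(C₁cos(2x) + C₂sin(2x))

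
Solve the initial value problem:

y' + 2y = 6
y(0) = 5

General solution: y = 3 + Ce^(-2x)
Applying y(0) = 5: C = 5 - 3 = 2
Particular solution: y = 3 + 2e^(-2x)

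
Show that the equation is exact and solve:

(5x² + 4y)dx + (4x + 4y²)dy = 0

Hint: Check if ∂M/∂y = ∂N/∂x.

Verify exactness: ∂M/∂y = ∂N/∂x ✓
Find F(x,y) such that ∂F/∂x = M, ∂F/∂y = N
Solution: 5x³/3 + 4xy + 4y³/3 = C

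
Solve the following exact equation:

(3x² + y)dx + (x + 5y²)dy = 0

Verify exactness: ∂M/∂y = ∂N/∂x ✓
Find F(x,y) such that ∂F/∂x = M, ∂F/∂y = N
Solution: x³ + xy + 5y³/3 = C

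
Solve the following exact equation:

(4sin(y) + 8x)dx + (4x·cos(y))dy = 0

Verify exactness: ∂M/∂y = ∂N/∂x ✓
Find F(x,y) such that ∂F/∂x = M, ∂F/∂y = N
Solution: 4x·sin(y) + 4x² = C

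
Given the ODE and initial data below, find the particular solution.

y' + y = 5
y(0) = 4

General solution: y = 5 + Ce^(-x)
Applying y(0) = 4: C = 4 - 5 = -1
Particular solution: y = 5 - e^(-x)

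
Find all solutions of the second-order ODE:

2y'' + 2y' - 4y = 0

Characteristic equation: 2r² + 2r - 4 = 0
Divide by 2: r² + r - 2 = 0
Roots: r = 1, -2 (distinct real)
General solution: y = C₁e^x + C₂e^(-2x)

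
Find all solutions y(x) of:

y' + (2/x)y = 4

Using integrating factor method:

General solution: y = (4/3)x + Cx^(-2)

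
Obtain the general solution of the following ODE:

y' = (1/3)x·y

Separating variables and integrating:
ln|y| = x^2/6 + C

General solution: y = Ce^(x^2/6)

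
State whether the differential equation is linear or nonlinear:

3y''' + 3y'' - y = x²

Linear (y and its derivatives appear to the first power only, no products of y terms)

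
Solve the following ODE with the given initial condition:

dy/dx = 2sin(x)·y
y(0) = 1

General solution: y = Ce^(-2cos(x))
Applying IC y(0) = 1:
Particular solution: y = e^(2(1-cos(x)))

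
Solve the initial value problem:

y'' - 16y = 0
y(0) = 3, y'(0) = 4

General solution: y = C₁e^(4x) + C₂e^(-4x)
Applying ICs: C₁ = 2, C₂ = 1
Particular solution: y = 2e^(4x) + e^(-4x)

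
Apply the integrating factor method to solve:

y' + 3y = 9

Using integrating factor method:

General solution: y = 3 + Ce^(-3x)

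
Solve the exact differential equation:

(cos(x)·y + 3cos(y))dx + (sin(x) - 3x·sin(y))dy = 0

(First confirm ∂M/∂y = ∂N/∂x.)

Verify exactness: ∂M/∂y = ∂N/∂x ✓
Find F(x,y) such that ∂F/∂x = M, ∂F/∂y = N
Solution: sin(x)·y + 3x·cos(y) = C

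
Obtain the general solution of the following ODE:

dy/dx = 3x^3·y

Separating variables and integrating:
ln|y| = 3x^4/4 + C

General solution: y = Ce^(3x^4/4)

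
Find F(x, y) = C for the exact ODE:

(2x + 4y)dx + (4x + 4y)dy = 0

Verify exactness: ∂M/∂y = ∂N/∂x ✓
Find F(x,y) such that ∂F/∂x = M, ∂F/∂y = N
Solution: x² + 4xy + 2y² = C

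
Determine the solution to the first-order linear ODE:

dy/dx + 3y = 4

Using integrating factor method:

General solution: y = 4/3 + Ce^(-3x)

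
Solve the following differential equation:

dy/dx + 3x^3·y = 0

Using integrating factor method:

General solution: y = Ce^(-3x^4/4)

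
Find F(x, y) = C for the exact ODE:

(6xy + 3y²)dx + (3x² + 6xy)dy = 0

Verify exactness: ∂M/∂y = ∂N/∂x ✓
Find F(x,y) such that ∂F/∂x = M, ∂F/∂y = N
Solution: 3x²y + 3xy² = C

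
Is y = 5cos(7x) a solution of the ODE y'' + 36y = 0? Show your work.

Verification:
y'' = -245cos(7x)
y'' + 36y ≠ 0 (frequency mismatch: got 49 instead of 36)

No, it is not a solution.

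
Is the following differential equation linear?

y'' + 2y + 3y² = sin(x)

No. Nonlinear (y² term)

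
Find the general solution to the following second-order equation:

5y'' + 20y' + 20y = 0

Characteristic equation: 5r² + 20r + 20 = 0
Divide by 5: r² + 4r + 4 = 0
Factored: (r + 2)² = 0
Repeated root: r = -2
General solution: y = (C₁ + C₂x)e^(-2x)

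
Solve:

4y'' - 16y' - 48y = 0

Characteristic equation: 4r² - 16r - 48 = 0
Divide by 4: r² - 4r - 12 = 0
Roots: r = 6, -2 (distinct real)
General solution: y = C₁e^(6x) + C₂e^(-2x)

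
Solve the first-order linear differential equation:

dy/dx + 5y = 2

Using integrating factor method:

General solution: y = 2/5 + Ce^(-5x)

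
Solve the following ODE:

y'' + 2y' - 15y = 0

Characteristic equation: r² + 2r - 15 = 0
Roots: r = 3, -5 (distinct real)
General solution: y = C₁e^(3x) + C₂e^(-5x)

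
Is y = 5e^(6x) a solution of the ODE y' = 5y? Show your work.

Verification:
y = 5e^(6x)
y' = 30e^(6x)
But 5y = 25e^(6x)
y' ≠ 5y — the derivative does not match

No, it is not a solution.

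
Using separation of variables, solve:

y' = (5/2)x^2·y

Separating variables and integrating:
ln|y| = 5x^3/6 + C

General solution: y = Ce^(5x^3/6)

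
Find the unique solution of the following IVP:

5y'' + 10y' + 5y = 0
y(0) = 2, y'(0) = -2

General solution: y = (C₁ + C₂x)e^(-x)
Repeated root r = -1
Applying ICs: C₁ = 2, C₂ = 0
Particular solution: y = 2e^(-x)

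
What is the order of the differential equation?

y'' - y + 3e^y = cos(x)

The order is 2 (highest derivative is of order 2).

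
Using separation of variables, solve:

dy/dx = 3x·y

Separating variables and integrating:
ln|y| = 3x^2/2 + C

General solution: y = Ce^(3x^2/2)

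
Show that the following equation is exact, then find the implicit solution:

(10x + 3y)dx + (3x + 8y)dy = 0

Verify exactness: ∂M/∂y = ∂N/∂x ✓
Find F(x,y) such that ∂F/∂x = M, ∂F/∂y = N
Solution: 5x² + 3xy + 4y² = C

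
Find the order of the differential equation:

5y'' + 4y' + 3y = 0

The order is 2 (highest derivative is of order 2).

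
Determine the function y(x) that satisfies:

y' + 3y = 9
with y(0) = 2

General solution: y = 3 + Ce^(-3x)
Applying y(0) = 2: C = 2 - 3 = -1
Particular solution: y = 3 - e^(-3x)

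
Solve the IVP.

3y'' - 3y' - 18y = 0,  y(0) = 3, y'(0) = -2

General solution: y = C₁e^(3x) + C₂e^(-2x)
Applying ICs: C₁ = 4/5, C₂ = 11/5
Particular solution: y = (4/5)e^(3x) + (11/5)e^(-2x)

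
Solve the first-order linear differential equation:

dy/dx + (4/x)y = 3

Using integrating factor method:

General solution: y = (3/5)x + Cx^(-4)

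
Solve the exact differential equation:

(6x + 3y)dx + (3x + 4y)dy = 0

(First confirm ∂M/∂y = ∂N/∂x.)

Verify exactness: ∂M/∂y = ∂N/∂x ✓
Find F(x,y) such that ∂F/∂x = M, ∂F/∂y = N
Solution: 3x² + 3xy + 2y² = C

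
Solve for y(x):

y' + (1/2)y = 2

Using integrating factor method:

General solution: y = 4 + Ce^(-x/2)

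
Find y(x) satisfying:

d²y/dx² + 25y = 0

Characteristic equation: r² + 25 = 0
Roots: r = ±5i (complex conjugates)
General solution: y = C₁cos(5x) + C₂sin(5x)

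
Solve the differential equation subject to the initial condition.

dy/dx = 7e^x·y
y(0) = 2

General solution: y = Ce^(7e^x)
Applying IC y(0) = 2:
Particular solution: y = 2e^(7(e^x - 1))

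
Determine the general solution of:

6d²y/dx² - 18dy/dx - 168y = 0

Characteristic equation: 6r² - 18r - 168 = 0
Divide by 6: r² - 3r - 28 = 0
Roots: r = 7, -4 (distinct real)
General solution: y = C₁e^(7x) + C₂e^(-4x)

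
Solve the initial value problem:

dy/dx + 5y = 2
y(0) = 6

General solution: y = 2/5 + Ce^(-5x)
Applying y(0) = 6: C = 6 - 2/5 = 28/5
Particular solution: y = 2/5 + (28/5)e^(-5x)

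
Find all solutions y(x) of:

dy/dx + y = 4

Using integrating factor method:

General solution: y = 4 + Ce^(-x)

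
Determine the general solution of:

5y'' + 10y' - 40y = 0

Characteristic equation: 5r² + 10r - 40 = 0
Divide by 5: r² + 2r - 8 = 0
Roots: r = 2, -4 (distinct real)
General solution: y = C₁e^(2x) + C₂e^(-4x)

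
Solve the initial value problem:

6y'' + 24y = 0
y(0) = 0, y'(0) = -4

General solution: y = C₁cos(2x) + C₂sin(2x)
Complex roots r = ±2i
Applying ICs: C₁ = 0, C₂ = -2
Particular solution: y = -2sin(2x)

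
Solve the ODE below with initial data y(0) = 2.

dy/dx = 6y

General solution: y = Ce^(6x)
Applying IC y(0) = 2:
Particular solution: y = 2e^(6x)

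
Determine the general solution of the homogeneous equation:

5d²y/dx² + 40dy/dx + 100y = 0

Characteristic equation: 5r² + 40r + 100 = 0
Divide by 5: r² + 8r + 20 = 0
Roots: r = -4 ± 2i (complex conjugates)
General solution: y = e^(-4x)(C₁cos(2x) + C₂sin(2x))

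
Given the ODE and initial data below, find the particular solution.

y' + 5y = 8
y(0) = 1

General solution: y = 8/5 + Ce^(-5x)
Applying y(0) = 1: C = 1 - 8/5 = -3/5
Particular solution: y = 8/5 - (3/5)e^(-5x)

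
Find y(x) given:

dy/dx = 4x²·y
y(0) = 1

General solution: y = Ce^(4x³/3)
Applying IC y(0) = 1:
Particular solution: y = e^(4x³/3)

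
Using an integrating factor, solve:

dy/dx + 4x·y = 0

Using integrating factor method:

General solution: y = Ce^(-2x^2)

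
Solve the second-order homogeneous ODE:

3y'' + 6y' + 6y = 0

Characteristic equation: 3r² + 6r + 6 = 0
Divide by 3: r² + 2r + 2 = 0
Roots: r = -1 ± i (complex conjugates)
General solution: y = e^(-x)(C₁cos(x) + C₂sin(x))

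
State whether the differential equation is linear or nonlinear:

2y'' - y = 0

Linear (y and its derivatives appear to the first power only, no products of y terms)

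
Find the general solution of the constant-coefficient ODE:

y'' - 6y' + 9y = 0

Characteristic equation: r² - 6r + 9 = 0
Factored: (r - 3)² = 0
Repeated root: r = 3
General solution: y = (C₁ + C₂x)e^(3x)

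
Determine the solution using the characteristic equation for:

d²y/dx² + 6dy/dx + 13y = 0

Characteristic equation: r² + 6r + 13 = 0
Roots: r = -3 ± 2i (complex conjugates)
General solution: y = e^(-3x)(C₁cos(2x) + C₂sin(2x))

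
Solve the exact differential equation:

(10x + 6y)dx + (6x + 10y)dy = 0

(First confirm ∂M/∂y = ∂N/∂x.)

Verify exactness: ∂M/∂y = ∂N/∂x ✓
Find F(x,y) such that ∂F/∂x = M, ∂F/∂y = N
Solution: 5x² + 6xy + 5y² = C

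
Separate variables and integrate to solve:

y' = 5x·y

Separating variables and integrating:
ln|y| = 5x^2/2 + C

General solution: y = Ce^(5x^2/2)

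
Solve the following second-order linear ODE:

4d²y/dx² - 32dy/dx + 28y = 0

Characteristic equation: 4r² - 32r + 28 = 0
Divide by 4: r² - 8r + 7 = 0
Roots: r = 1, 7 (distinct real)
General solution: y = C₁e^x + C₂e^(7x)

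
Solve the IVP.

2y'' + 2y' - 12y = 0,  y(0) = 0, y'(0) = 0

General solution: y = C₁e^(2x) + C₂e^(-3x)
Applying ICs: C₁ = 0, C₂ = 0
Particular solution: y = 0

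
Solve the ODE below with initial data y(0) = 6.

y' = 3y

General solution: y = Ce^(3x)
Applying IC y(0) = 6:
Particular solution: y = 6e^(3x)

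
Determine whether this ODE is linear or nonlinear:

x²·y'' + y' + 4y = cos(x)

Linear (y and its derivatives appear to the first power only, no products of y terms)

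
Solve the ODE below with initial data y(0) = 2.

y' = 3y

General solution: y = Ce^(3x)
Applying IC y(0) = 2:
Particular solution: y = 2e^(3x)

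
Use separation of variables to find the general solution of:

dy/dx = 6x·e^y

Separating variables and integrating:
-e^(-y) = 3x² + C

General solution: y = -ln(C - 3x²)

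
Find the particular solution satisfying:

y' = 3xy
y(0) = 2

General solution: y = Ce^(3x²/2)
Applying IC y(0) = 2:
Particular solution: y = 2e^(3x²/2)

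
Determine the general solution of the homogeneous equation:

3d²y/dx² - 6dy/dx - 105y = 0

Characteristic equation: 3r² - 6r - 105 = 0
Divide by 3: r² - 2r - 35 = 0
Roots: r = 7, -5 (distinct real)
General solution: y = C₁e^(7x) + C₂e^(-5x)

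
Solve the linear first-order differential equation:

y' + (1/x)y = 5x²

Using integrating factor method:

General solution: y = (5/4)x^3 + C/x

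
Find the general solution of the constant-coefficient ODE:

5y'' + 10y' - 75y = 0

Characteristic equation: 5r² + 10r - 75 = 0
Divide by 5: r² + 2r - 15 = 0
Roots: r = 3, -5 (distinct real)
General solution: y = C₁e^(3x) + C₂e^(-5x)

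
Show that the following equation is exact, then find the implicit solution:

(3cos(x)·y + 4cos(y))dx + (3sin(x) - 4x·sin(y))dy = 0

Verify exactness: ∂M/∂y = ∂N/∂x ✓
Find F(x,y) such that ∂F/∂x = M, ∂F/∂y = N
Solution: 3sin(x)·y + 4x·cos(y) = C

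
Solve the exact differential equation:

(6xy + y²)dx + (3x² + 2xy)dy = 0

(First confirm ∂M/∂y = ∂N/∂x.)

Verify exactness: ∂M/∂y = ∂N/∂x ✓
Find F(x,y) such that ∂F/∂x = M, ∂F/∂y = N
Solution: 3x²y + xy² = C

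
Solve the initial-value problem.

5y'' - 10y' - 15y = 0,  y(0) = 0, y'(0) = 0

General solution: y = C₁e^(3x) + C₂e^(-x)
Applying ICs: C₁ = 0, C₂ = 0
Particular solution: y = 0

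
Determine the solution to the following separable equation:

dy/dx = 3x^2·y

Separating variables and integrating:
ln|y| = x^3 + C

General solution: y = Ce^(x^3)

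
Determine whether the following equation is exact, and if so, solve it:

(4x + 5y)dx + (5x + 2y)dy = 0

Verify exactness: ∂M/∂y = ∂N/∂x ✓
Find F(x,y) such that ∂F/∂x = M, ∂F/∂y = N
Solution: 2x² + 5xy + y² = C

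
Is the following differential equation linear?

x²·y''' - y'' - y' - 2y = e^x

Yes. Linear (y and its derivatives appear to the first power only, no products of y terms)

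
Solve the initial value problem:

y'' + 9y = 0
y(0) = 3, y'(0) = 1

General solution: y = C₁cos(3x) + C₂sin(3x)
Complex roots r = ±3i
Applying ICs: C₁ = 3, C₂ = 1/3
Particular solution: y = 3cos(3x) + (1/3)sin(3x)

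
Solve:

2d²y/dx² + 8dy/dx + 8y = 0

Characteristic equation: 2r² + 8r + 8 = 0
Divide by 2: r² + 4r + 4 = 0
Factored: (r + 2)² = 0
Repeated root: r = -2
General solution: y = (C₁ + C₂x)e^(-2x)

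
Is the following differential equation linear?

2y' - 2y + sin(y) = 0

No. Nonlinear (sin(y) is nonlinear in y)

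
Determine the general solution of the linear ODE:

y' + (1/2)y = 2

Using integrating factor method:

General solution: y = 4 + Ce^(-x/2)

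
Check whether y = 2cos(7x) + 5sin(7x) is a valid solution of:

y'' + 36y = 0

Verification:
y'' = -98cos(7x) - 245sin(7x)
y'' + 36y ≠ 0 (frequency mismatch: got 49 instead of 36)

No, it is not a solution.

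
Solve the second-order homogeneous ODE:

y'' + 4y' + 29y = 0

Characteristic equation: r² + 4r + 29 = 0
Roots: r = -2 ± 5i (complex conjugates)
General solution: y = e^(-2x)(C₁cos(5x) + C₂sin(5x))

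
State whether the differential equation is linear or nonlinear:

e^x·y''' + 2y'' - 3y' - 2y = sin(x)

Linear (y and its derivatives appear to the first power only, no products of y terms)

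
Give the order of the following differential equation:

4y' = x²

The order is 1 (highest derivative is of order 1).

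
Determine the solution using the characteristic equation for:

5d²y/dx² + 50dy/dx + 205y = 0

Characteristic equation: 5r² + 50r + 205 = 0
Divide by 5: r² + 10r + 41 = 0
Roots: r = -5 ± 4i (complex conjugates)
General solution: y = e^(-5x)(C₁cos(4x) + C₂sin(4x))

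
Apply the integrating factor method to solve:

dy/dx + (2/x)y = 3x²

Using integrating factor method:

General solution: y = (3/5)x^3 + Cx^(-2)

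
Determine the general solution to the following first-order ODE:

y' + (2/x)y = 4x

Using integrating factor method:

General solution: y = x^2 + Cx^(-2)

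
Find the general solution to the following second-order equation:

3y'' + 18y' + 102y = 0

Characteristic equation: 3r² + 18r + 102 = 0
Divide by 3: r² + 6r + 34 = 0
Roots: r = -3 ± 5i (complex conjugates)
General solution: y = e^(-3x)(C₁cos(5x) + C₂sin(5x))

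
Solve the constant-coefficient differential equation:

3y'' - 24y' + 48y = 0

Characteristic equation: 3r² - 24r + 48 = 0
Divide by 3: r² - 8r + 16 = 0
Factored: (r - 4)² = 0
Repeated root: r = 4
General solution: y = (C₁ + C₂x)e^(4x)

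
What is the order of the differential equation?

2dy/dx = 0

The order is 1 (highest derivative is of order 1).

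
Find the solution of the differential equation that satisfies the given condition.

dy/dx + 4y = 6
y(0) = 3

General solution: y = 3/2 + Ce^(-4x)
Applying y(0) = 3: C = 3 - 3/2 = 3/2
Particular solution: y = 3/2 + (3/2)e^(-4x)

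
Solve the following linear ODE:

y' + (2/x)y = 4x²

Using integrating factor method:

General solution: y = (4/5)x^3 + Cx^(-2)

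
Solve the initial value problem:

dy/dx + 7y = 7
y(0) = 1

General solution: y = 1 + Ce^(-7x)
Applying y(0) = 1: C = 1 - 1 = 0
Particular solution: y = 1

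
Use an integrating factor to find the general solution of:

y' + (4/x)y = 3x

Using integrating factor method:

General solution: y = (1/2)x^2 + Cx^(-4)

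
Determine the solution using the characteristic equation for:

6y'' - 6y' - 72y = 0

Characteristic equation: 6r² - 6r - 72 = 0
Divide by 6: r² - r - 12 = 0
Roots: r = 4, -3 (distinct real)
General solution: y = C₁e^(4x) + C₂e^(-3x)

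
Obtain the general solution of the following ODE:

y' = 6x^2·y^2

Separating variables and integrating:
-1/y = 2x^3 + C

General solution: y^-1 = -2x^3 + C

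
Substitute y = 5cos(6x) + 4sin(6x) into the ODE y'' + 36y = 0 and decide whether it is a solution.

Verification:
y'' = -180cos(6x) - 144sin(6x)
y'' + 36y = 0 ✓

Yes, it is a solution.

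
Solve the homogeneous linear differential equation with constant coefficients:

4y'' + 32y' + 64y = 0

Characteristic equation: 4r² + 32r + 64 = 0
Divide by 4: r² + 8r + 16 = 0
Factored: (r + 4)² = 0
Repeated root: r = -4
General solution: y = (C₁ + C₂x)e^(-4x)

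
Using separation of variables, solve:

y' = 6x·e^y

Separating variables and integrating:
-e^(-y) = 3x² + C

General solution: y = -ln(C - 3x²)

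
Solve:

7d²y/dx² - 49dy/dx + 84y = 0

Characteristic equation: 7r² - 49r + 84 = 0
Divide by 7: r² - 7r + 12 = 0
Roots: r = 4, 3 (distinct real)
General solution: y = C₁e^(4x) + C₂e^(3x)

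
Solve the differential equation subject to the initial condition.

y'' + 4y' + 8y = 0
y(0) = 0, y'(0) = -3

General solution: y = e^(-2x)(C₁cos(2x) + C₂sin(2x))
Complex roots r = -2 ± 2i
Applying ICs: C₁ = 0, C₂ = -3/2
Particular solution: y = e^(-2x)(-(3/2)sin(2x))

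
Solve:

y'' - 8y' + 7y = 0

Characteristic equation: r² - 8r + 7 = 0
Roots: r = 7, 1 (distinct real)
General solution: y = C₁e^(7x) + C₂e^x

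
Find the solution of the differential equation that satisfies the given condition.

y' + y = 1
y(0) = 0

General solution: y = 1 + Ce^(-x)
Applying y(0) = 0: C = 0 - 1 = -1
Particular solution: y = 1 - e^(-x)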